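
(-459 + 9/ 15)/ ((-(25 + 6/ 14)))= 8022/ 445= 18.03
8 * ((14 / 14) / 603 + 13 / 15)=20944 / 3015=6.95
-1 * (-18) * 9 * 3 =486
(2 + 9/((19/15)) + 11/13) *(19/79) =2458/1027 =2.39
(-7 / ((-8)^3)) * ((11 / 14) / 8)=11 / 8192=0.00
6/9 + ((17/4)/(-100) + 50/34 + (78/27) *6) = 132111/6800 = 19.43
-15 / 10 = -3 / 2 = -1.50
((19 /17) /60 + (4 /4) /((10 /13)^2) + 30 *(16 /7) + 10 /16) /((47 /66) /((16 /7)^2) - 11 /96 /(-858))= 138999322176 /267467375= 519.69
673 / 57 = 11.81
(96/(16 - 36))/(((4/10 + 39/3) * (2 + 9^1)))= -24/737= -0.03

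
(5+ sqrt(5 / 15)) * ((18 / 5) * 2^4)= 96 * sqrt(3) / 5+ 288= 321.26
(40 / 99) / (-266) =-20 / 13167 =-0.00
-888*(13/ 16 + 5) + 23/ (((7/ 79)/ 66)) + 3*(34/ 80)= 3352017/ 280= 11971.49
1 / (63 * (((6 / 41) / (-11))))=-451 / 378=-1.19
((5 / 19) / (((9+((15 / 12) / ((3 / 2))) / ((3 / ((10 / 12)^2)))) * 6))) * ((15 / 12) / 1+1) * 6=7290 / 113183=0.06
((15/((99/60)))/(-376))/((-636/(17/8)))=425/5260992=0.00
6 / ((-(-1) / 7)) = 42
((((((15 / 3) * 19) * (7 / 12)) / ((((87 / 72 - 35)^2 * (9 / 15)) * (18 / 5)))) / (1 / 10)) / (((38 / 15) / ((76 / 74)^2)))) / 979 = 252700000 / 2644533683913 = 0.00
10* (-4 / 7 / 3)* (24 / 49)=-320 / 343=-0.93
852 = 852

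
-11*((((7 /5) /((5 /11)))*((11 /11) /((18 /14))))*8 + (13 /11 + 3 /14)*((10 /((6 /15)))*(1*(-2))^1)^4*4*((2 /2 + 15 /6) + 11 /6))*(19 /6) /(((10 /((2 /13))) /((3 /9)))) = -30637503154228 /921375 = -33251936.68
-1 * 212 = -212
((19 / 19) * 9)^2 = 81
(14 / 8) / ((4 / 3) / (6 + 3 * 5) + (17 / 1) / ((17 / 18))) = 0.10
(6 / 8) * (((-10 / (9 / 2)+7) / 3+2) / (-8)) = -97 / 288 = -0.34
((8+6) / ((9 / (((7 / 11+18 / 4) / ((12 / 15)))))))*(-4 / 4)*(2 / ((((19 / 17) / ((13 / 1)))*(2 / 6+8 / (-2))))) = 63.36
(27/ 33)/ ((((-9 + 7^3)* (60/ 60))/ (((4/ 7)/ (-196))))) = -9/ 1260182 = -0.00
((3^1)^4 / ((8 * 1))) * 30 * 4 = 1215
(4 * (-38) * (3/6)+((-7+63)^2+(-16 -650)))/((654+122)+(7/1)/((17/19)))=40698/13325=3.05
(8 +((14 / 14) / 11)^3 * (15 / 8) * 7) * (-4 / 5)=-85289 / 13310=-6.41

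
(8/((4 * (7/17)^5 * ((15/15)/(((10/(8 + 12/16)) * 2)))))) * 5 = 1930.97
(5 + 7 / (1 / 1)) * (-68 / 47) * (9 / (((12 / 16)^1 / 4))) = -39168 / 47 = -833.36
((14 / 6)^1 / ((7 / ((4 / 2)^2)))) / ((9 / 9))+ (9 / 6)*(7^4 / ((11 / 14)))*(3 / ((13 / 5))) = 2269517 / 429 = 5290.25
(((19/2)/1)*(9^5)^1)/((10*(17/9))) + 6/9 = 30292817/1020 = 29698.84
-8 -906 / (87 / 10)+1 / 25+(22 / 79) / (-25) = -6421047 / 57275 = -112.11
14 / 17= 0.82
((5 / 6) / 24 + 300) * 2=43205 / 72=600.07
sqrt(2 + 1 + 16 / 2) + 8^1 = sqrt(11) + 8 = 11.32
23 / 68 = 0.34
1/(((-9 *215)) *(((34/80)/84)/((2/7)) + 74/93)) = -1984/3122703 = -0.00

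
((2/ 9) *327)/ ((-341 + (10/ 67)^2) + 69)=-0.27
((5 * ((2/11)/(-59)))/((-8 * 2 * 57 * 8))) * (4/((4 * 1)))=5/2367552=0.00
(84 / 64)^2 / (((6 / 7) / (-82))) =-42189 / 256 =-164.80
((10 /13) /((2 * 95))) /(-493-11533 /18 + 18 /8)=-36 /10061051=-0.00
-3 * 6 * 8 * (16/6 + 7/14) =-456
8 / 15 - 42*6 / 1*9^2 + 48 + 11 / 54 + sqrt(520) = -5498081 / 270 + 2*sqrt(130) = -20340.46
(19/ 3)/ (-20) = -19/ 60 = -0.32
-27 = -27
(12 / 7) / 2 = 6 / 7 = 0.86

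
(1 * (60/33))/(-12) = -5/33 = -0.15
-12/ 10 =-6/ 5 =-1.20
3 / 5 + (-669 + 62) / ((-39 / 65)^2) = -75848 / 45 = -1685.51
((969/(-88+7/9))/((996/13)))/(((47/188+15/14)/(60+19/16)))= -258981723/38571760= -6.71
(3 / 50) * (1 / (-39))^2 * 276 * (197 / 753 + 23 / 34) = 0.01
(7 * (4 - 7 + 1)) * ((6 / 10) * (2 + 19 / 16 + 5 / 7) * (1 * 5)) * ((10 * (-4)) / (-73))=-6555 / 73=-89.79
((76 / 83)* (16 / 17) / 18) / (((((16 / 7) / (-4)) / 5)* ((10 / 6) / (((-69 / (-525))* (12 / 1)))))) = -0.40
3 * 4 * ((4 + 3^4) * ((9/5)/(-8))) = -459/2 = -229.50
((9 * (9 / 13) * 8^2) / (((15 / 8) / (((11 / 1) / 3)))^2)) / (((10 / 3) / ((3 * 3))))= 6690816 / 1625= 4117.43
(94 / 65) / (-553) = -0.00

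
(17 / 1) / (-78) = -17 / 78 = -0.22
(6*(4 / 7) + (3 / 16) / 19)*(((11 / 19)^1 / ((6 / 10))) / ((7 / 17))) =2280465 / 283024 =8.06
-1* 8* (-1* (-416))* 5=-16640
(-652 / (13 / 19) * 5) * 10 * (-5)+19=3097247 / 13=238249.77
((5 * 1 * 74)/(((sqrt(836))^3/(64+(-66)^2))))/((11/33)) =613275 * sqrt(209)/43681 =202.97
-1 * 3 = -3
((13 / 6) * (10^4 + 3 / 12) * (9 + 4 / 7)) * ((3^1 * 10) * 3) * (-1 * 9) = -4703517585 / 28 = -167982770.89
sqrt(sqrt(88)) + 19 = 11^(1/4) * 2^(3/4) + 19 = 22.06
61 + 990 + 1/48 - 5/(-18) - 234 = 117691/144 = 817.30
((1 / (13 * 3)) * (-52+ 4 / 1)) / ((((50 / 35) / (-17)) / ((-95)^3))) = -163244200 / 13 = -12557246.15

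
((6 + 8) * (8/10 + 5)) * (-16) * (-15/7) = 2784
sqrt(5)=2.24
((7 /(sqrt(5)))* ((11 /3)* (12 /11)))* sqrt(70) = 28* sqrt(14) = 104.77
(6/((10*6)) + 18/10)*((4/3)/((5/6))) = 76/25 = 3.04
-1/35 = -0.03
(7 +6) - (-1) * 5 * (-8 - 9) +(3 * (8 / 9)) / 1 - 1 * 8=-232 / 3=-77.33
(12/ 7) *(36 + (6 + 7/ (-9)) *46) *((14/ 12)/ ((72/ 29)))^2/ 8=7317541/ 559872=13.07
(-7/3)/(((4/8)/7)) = -98/3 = -32.67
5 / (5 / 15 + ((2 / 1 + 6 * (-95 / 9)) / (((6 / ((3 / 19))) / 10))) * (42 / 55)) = -3135 / 7519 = -0.42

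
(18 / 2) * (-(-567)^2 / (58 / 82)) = -118629441 / 29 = -4090670.38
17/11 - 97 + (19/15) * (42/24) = -93.24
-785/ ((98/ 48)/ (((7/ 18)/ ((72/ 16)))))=-6280/ 189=-33.23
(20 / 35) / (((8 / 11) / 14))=11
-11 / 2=-5.50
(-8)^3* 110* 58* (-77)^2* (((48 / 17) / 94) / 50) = -46481842176 / 3995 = -11635004.30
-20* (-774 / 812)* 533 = 2062710 / 203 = 10161.13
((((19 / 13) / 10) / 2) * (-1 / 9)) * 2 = -0.02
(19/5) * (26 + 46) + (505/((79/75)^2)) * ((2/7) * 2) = 116576316/218435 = 533.69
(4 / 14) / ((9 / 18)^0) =2 / 7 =0.29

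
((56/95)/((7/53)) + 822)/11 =78514/1045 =75.13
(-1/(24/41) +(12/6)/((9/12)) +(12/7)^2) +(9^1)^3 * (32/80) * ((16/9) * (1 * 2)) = 6119299/5880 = 1040.70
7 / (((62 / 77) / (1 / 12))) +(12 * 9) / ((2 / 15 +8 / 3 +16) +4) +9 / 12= 87803 / 14136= 6.21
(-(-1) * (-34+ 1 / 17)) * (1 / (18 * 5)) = -577 / 1530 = -0.38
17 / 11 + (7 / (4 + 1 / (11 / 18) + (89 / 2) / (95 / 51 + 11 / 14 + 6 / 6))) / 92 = 801430767 / 517145156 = 1.55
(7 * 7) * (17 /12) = 833 /12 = 69.42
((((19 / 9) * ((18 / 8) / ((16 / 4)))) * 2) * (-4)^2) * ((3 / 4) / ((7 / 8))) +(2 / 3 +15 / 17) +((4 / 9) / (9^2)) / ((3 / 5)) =8882329 / 260253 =34.13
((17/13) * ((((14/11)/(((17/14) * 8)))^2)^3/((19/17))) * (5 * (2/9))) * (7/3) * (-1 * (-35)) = 0.00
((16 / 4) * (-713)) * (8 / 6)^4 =-730112 / 81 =-9013.73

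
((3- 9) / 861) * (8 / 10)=-8 / 1435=-0.01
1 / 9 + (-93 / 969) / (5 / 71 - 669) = 15360371 / 138065058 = 0.11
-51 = -51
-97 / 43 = -2.26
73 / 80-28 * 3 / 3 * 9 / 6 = -3287 / 80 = -41.09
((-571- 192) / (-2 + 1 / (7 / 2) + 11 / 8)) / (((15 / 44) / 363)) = 227483872 / 95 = 2394567.07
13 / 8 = 1.62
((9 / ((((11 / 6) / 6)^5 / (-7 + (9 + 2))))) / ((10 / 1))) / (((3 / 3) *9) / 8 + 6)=189.70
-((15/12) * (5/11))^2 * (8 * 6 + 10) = -18125/968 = -18.72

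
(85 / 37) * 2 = 170 / 37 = 4.59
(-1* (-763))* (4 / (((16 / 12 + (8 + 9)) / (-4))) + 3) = 89271 / 55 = 1623.11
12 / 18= 2 / 3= 0.67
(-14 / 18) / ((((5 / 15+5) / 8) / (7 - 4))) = -3.50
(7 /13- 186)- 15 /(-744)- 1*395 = -1871343 /3224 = -580.44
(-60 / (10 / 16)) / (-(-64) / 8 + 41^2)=-0.06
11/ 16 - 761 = -12165/ 16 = -760.31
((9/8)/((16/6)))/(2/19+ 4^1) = 171/1664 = 0.10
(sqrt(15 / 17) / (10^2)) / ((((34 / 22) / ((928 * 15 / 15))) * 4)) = 638 * sqrt(255) / 7225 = 1.41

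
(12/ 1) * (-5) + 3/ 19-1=-1156/ 19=-60.84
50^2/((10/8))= 2000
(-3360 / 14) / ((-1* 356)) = 60 / 89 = 0.67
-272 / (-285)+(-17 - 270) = -81523 / 285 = -286.05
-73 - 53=-126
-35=-35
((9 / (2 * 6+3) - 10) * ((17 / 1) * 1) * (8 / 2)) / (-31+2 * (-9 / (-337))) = 20.65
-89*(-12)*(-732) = -781776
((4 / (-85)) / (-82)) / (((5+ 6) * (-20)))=-1 / 383350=-0.00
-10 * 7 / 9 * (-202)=14140 / 9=1571.11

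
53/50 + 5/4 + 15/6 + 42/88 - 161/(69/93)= -58221/275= -211.71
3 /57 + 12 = 229 /19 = 12.05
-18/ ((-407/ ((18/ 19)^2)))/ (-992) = -729/ 18218948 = -0.00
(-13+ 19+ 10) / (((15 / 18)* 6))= 16 / 5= 3.20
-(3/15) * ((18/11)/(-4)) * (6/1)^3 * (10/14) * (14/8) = 243/11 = 22.09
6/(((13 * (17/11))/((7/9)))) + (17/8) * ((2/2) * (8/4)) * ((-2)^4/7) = 46162/4641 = 9.95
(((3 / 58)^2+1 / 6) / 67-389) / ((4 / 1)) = -263026087 / 2704656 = -97.25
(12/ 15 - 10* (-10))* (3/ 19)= 1512/ 95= 15.92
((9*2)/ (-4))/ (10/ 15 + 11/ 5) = -135/ 86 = -1.57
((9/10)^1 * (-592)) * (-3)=7992/5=1598.40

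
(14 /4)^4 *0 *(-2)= 0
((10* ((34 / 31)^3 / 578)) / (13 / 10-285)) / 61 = -6800 / 5155541087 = -0.00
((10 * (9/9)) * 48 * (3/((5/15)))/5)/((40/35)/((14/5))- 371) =-14112/6053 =-2.33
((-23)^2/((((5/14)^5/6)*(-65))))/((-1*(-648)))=-71127224/5484375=-12.97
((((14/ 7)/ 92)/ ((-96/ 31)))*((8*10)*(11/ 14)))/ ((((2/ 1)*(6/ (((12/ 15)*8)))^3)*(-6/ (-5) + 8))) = -43648/ 1499715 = -0.03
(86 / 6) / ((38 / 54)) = 387 / 19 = 20.37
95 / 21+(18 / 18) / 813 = 8584 / 1897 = 4.53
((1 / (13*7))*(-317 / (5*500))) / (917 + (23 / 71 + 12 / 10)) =-22507 / 14836458000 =-0.00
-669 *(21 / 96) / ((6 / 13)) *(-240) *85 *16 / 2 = 51747150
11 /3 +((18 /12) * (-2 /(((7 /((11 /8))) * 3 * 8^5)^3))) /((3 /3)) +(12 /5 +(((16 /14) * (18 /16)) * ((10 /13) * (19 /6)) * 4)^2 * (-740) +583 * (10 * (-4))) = -6552764566053078335075985751 /46990828727961397493760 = -139447.73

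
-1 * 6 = -6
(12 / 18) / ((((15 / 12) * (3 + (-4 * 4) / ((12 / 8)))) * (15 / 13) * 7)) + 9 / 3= 36121 / 12075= 2.99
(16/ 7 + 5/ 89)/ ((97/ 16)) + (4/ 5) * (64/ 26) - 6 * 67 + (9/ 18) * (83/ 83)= -3135690989/ 7856030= -399.14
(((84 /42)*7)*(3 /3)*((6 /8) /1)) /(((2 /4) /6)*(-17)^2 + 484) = 0.02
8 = 8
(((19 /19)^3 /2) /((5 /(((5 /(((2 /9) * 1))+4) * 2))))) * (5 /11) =53 /22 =2.41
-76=-76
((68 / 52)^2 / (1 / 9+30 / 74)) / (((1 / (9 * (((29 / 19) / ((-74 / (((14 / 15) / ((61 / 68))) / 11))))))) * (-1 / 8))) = 215425224 / 463234915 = 0.47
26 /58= 13 /29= 0.45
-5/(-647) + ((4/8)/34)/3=1667/131988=0.01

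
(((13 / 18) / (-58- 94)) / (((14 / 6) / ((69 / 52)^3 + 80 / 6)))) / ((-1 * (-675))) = -6609847 / 139824921600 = -0.00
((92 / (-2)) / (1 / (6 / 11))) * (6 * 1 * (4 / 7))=-86.03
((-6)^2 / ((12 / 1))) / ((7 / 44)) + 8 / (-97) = 12748 / 679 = 18.77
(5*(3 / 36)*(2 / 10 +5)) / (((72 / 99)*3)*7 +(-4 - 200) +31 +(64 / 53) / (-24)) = -7579 / 551906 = -0.01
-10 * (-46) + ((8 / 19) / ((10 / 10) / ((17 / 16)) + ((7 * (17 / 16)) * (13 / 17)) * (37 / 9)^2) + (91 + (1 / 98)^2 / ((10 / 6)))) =1075117971831143 / 1951196708020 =551.00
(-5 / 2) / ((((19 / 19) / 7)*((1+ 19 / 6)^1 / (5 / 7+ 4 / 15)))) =-103 / 25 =-4.12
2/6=1/3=0.33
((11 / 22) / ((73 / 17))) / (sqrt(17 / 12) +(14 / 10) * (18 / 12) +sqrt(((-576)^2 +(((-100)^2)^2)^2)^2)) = 25500000000846034155 / 2190000000145318807802410679897276434 - 425 * sqrt(51) / 2190000000145318807802410679897276434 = 0.00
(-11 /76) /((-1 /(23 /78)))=0.04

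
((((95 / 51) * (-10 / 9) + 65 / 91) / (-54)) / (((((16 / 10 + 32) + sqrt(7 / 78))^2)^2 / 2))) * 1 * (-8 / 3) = -1456606365592615900000 / 13857079922742192384226543173 + 740754826864000000 * sqrt(546) / 4619026640914064128075514391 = -0.00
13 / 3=4.33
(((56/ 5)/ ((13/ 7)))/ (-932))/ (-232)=49/ 1756820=0.00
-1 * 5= -5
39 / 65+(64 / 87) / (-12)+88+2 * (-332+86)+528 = 162523 / 1305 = 124.54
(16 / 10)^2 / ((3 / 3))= 2.56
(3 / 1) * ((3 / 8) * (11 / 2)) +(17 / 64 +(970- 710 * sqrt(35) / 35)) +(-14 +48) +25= 66269 / 64- 142 * sqrt(35) / 7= 915.44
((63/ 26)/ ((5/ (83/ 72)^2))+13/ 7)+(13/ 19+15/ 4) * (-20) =-858300581/ 9959040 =-86.18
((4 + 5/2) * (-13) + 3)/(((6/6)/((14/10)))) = -1141/10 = -114.10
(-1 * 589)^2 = 346921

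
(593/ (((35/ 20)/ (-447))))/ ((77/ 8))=-8482272/ 539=-15737.05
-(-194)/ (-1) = -194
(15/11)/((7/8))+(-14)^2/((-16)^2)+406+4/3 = 6056375/14784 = 409.66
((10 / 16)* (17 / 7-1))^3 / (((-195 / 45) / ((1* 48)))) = -140625 / 17836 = -7.88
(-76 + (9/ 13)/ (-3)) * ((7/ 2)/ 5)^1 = -6937/ 130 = -53.36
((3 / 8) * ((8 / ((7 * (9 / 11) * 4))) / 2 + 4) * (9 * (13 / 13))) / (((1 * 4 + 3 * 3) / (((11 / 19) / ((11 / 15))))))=11835 / 13832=0.86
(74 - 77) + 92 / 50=-1.16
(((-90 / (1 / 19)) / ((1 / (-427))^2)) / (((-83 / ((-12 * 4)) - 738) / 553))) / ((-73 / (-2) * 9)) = 1839101570880 / 2579893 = 712859.63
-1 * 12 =-12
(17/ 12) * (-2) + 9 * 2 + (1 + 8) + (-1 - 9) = 85/ 6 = 14.17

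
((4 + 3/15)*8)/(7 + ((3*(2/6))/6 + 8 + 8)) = 1008/695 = 1.45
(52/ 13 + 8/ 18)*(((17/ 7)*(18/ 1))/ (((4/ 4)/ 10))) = 13600/ 7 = 1942.86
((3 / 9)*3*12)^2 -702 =-558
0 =0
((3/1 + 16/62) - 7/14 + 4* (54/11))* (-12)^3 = -38697.57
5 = 5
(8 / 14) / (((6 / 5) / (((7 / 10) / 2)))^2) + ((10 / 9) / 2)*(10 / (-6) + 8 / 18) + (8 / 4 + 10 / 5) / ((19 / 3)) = 29 / 24624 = 0.00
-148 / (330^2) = -0.00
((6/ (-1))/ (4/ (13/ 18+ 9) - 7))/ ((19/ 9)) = 9450/ 21907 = 0.43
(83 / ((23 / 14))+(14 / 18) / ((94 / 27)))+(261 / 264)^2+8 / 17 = 7427682489 / 142311488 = 52.19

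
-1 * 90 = -90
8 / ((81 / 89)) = 712 / 81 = 8.79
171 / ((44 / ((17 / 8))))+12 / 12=3259 / 352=9.26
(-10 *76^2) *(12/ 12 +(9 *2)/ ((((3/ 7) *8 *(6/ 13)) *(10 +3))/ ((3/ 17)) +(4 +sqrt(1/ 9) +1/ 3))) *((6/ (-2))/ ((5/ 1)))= 39801.31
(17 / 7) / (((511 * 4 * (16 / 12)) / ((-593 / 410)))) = -30243 / 23465120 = -0.00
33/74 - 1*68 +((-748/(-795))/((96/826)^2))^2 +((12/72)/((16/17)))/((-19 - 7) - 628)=4045966130872206697/845682699571200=4784.26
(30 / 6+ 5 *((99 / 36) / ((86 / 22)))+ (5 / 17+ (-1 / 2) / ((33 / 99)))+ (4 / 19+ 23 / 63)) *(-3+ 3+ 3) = 27605299 / 1166676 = 23.66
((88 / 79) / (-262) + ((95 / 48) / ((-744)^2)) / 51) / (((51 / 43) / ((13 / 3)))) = -33328410940643 / 2145591807906816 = -0.02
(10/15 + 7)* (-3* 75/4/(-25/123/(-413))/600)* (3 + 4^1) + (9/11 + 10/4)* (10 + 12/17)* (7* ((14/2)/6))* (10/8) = -4425462979/448800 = -9860.66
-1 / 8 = -0.12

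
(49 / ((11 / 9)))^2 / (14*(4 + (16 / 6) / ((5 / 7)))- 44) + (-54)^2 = 2941.01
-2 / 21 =-0.10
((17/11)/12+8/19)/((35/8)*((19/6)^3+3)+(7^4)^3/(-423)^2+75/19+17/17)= 1315963152/185516811529115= 0.00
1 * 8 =8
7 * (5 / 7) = 5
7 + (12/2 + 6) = 19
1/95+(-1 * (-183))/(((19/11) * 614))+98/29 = 6026031/1691570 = 3.56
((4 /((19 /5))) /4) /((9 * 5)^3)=1 /346275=0.00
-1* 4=-4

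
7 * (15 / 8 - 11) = -511 / 8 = -63.88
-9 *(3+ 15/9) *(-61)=2562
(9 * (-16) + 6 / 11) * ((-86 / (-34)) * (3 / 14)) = -101781 / 1309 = -77.75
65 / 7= 9.29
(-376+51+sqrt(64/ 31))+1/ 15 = -4874/ 15+8*sqrt(31)/ 31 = -323.50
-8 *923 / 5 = -1476.80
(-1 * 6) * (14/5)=-84/5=-16.80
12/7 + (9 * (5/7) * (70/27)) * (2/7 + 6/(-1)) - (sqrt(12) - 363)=5659/21 - 2 * sqrt(3)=266.01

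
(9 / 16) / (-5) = -9 / 80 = -0.11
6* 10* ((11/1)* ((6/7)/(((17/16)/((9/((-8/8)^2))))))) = 570240/119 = 4791.93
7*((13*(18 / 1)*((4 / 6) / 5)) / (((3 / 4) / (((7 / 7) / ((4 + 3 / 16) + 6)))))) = 23296 / 815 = 28.58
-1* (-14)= 14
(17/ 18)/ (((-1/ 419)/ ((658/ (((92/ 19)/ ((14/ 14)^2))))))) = -44525873/ 828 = -53775.21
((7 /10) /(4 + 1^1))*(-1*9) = -63 /50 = -1.26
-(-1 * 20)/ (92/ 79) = 395/ 23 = 17.17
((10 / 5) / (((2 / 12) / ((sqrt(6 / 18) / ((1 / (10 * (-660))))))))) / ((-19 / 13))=343200 * sqrt(3) / 19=31286.31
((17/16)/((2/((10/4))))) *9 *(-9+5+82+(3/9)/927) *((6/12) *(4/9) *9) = 1864.70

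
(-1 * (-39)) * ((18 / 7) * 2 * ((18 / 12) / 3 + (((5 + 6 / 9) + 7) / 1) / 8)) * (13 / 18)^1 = 4225 / 14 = 301.79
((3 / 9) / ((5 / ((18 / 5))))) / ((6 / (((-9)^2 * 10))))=32.40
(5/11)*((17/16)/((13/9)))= 765/2288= 0.33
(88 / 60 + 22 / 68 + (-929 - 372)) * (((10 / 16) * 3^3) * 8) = -5963373 / 34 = -175393.32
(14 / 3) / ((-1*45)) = -14 / 135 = -0.10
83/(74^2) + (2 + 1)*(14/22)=1.92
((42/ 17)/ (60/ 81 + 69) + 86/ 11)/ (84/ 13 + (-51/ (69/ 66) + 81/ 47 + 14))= -5551778180/ 18802104431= -0.30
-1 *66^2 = -4356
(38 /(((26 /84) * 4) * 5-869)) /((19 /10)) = -420 /18119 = -0.02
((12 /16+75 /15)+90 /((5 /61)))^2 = 19492225 /16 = 1218264.06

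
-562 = -562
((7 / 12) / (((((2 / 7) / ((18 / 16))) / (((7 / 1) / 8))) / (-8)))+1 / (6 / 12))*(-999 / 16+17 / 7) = 6055621 / 7168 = 844.81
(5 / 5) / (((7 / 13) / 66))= 858 / 7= 122.57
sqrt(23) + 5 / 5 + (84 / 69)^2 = 1313 / 529 + sqrt(23) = 7.28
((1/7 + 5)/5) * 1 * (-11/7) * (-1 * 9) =3564/245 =14.55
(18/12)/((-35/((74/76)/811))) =-111/2157260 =-0.00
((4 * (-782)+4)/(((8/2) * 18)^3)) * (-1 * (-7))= -0.06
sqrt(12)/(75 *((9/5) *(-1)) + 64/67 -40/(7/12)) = -938 *sqrt(3)/95027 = -0.02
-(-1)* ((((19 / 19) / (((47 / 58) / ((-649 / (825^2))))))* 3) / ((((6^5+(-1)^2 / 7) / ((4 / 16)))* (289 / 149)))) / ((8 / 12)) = -0.00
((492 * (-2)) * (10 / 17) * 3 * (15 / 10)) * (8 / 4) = -5209.41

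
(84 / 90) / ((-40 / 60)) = -7 / 5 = -1.40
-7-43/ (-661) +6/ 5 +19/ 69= -1245031/ 228045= -5.46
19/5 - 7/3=22/15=1.47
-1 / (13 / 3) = -3 / 13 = -0.23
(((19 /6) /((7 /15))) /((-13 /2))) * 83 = -86.65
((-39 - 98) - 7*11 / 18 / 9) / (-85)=22271 / 13770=1.62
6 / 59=0.10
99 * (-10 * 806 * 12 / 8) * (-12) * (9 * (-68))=-8790107040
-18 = -18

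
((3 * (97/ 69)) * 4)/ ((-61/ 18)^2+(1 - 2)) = 1.61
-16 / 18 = -8 / 9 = -0.89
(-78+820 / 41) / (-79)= 58 / 79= 0.73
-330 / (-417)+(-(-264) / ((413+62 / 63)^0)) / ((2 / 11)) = 201938 / 139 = 1452.79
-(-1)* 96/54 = 16/9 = 1.78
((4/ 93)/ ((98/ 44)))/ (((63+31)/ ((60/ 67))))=880/ 4783331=0.00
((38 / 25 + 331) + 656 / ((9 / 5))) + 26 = 162667 / 225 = 722.96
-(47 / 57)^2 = -0.68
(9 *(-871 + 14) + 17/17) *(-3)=23136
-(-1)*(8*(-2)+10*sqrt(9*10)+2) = -14+30*sqrt(10) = 80.87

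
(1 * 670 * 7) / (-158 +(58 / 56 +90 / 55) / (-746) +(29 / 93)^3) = -866784691135440 / 29195907043867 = -29.69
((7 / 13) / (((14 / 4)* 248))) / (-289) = -1 / 465868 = -0.00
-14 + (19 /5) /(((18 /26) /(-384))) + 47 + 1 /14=-435679 /210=-2074.66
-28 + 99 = 71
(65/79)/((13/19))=95/79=1.20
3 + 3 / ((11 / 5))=48 / 11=4.36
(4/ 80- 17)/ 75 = -113/ 500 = -0.23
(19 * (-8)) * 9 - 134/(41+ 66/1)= -146510/107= -1369.25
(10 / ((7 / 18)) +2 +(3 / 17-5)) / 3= 908 / 119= 7.63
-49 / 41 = -1.20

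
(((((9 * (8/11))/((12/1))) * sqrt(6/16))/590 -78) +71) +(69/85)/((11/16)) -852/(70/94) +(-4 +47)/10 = -14996343/13090 +3 * sqrt(6)/12980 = -1145.63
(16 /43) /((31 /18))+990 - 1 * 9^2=1211985 /1333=909.22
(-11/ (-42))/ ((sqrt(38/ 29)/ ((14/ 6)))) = 11 * sqrt(1102)/ 684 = 0.53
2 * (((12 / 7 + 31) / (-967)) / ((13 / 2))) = -916 / 87997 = -0.01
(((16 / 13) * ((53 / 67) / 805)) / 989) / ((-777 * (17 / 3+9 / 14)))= -32 / 128286824575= -0.00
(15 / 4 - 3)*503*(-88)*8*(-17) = 4514928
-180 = -180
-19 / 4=-4.75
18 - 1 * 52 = -34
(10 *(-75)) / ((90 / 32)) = -800 / 3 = -266.67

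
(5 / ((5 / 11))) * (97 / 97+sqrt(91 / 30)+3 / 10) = 143 / 10+11 * sqrt(2730) / 30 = 33.46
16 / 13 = 1.23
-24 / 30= -4 / 5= -0.80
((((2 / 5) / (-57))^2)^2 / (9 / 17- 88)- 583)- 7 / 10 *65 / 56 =-91639725713796227 / 156967734870000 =-583.81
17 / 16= 1.06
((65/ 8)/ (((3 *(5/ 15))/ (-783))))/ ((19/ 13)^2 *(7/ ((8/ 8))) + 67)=-1720251/ 22160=-77.63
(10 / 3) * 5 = 50 / 3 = 16.67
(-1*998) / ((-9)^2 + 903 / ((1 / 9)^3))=-499 / 329184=-0.00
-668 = -668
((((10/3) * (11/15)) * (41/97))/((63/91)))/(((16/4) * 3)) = 5863/47142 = 0.12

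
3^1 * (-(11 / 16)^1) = -33 / 16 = -2.06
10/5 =2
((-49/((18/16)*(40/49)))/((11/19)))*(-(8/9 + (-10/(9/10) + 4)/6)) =-364952/13365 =-27.31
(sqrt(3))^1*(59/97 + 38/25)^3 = 137467988281*sqrt(3)/14260515625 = 16.70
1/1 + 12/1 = 13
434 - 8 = 426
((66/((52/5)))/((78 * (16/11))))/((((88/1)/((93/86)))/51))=260865/7441408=0.04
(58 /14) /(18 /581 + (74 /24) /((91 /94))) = 187746 /145741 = 1.29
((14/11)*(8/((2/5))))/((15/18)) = 336/11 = 30.55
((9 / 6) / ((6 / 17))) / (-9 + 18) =17 / 36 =0.47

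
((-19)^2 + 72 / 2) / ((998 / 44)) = 8734 / 499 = 17.50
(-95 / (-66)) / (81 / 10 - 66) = -475 / 19107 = -0.02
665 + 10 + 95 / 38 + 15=1385 / 2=692.50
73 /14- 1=59 /14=4.21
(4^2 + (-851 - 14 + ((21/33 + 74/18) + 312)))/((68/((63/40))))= -368851/29920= -12.33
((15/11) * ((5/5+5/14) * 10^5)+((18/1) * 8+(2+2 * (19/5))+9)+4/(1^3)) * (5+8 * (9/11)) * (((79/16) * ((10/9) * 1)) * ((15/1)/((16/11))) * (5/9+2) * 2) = 82281899315095/133056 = 618400517.94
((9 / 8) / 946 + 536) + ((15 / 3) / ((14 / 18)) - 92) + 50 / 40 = 23928187 / 52976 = 451.68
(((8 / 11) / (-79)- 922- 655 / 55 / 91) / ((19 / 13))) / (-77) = 8.19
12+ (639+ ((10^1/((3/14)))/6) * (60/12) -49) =5768/9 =640.89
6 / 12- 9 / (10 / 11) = -47 / 5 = -9.40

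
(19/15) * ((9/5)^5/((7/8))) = 2991816/109375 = 27.35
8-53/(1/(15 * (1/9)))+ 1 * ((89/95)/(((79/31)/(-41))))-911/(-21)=-8199379/157605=-52.02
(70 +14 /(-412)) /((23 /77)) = 1109801 /4738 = 234.23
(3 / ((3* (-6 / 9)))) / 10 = -3 / 20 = -0.15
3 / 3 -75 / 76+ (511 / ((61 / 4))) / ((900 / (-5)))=-36091 / 208620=-0.17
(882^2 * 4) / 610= 1555848 / 305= 5101.14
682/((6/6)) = 682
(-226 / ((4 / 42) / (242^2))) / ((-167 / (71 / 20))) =2466759603 / 835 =2954203.12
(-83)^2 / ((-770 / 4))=-13778 / 385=-35.79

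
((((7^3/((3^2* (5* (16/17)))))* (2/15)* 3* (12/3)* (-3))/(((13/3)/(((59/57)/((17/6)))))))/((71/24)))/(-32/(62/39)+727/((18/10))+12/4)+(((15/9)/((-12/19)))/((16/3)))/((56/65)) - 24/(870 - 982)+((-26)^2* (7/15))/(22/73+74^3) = -194595689909191919327/537391101948050188800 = -0.36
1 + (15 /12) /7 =33 /28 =1.18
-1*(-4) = 4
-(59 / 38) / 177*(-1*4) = 2 / 57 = 0.04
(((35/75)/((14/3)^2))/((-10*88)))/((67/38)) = -57/4127200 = -0.00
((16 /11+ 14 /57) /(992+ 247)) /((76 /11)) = 0.00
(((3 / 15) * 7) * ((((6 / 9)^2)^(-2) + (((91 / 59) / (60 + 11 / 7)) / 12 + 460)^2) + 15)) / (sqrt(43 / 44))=68968356932896883 * sqrt(473) / 5004947477340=299695.99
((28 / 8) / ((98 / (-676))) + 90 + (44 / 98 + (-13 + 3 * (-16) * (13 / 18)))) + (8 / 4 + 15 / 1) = 5239 / 147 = 35.64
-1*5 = -5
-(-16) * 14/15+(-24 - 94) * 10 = -17476/15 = -1165.07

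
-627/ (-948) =209/ 316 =0.66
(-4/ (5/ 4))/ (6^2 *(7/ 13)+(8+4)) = -26/ 255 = -0.10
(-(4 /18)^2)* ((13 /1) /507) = -4 /3159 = -0.00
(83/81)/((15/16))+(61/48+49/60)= 61829/19440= 3.18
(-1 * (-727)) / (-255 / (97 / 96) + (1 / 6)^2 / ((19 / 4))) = -2.88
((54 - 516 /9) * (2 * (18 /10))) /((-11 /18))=216 /11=19.64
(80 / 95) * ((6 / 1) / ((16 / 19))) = 6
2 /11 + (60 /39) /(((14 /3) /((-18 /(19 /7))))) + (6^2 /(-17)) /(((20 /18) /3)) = -1783372 /230945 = -7.72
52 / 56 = 13 / 14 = 0.93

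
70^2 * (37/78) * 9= 271950/13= 20919.23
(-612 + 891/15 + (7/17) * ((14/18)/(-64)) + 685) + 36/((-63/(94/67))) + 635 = 17602699111/22962240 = 766.59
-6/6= -1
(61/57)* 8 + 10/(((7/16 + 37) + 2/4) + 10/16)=310216/35169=8.82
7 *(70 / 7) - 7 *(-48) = 406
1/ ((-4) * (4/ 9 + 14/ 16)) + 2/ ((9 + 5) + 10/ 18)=-0.05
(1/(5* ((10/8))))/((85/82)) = 0.15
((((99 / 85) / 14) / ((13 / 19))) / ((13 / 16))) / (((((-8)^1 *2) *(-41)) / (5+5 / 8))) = 16929 / 13192816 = 0.00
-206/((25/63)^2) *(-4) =3270456/625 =5232.73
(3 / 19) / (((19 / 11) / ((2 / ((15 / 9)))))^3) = 862488 / 16290125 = 0.05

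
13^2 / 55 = 169 / 55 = 3.07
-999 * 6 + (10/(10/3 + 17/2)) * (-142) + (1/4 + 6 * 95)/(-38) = -931609/152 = -6129.01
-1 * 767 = -767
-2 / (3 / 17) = -34 / 3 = -11.33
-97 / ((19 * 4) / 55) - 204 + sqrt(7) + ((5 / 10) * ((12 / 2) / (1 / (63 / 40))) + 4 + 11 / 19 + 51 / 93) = -261.70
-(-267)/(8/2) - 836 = -3077/4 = -769.25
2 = 2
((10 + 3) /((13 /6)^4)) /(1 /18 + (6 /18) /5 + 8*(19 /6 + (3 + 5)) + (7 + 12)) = 116640 /21444917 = 0.01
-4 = -4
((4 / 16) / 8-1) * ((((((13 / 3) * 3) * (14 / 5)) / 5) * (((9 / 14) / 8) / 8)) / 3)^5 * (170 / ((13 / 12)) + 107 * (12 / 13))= -178789660803 / 83886080000000000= -0.00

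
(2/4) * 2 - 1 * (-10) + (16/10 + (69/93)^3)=1937668/148955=13.01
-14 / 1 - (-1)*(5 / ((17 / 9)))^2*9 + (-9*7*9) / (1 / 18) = -2935355 / 289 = -10156.94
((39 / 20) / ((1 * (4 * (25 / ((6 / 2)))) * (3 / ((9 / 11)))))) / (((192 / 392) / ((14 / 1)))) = 40131 / 88000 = 0.46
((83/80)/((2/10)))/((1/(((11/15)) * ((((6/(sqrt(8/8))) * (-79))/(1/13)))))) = -937651/40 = -23441.28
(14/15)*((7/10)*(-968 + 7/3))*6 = -283906/75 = -3785.41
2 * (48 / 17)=96 / 17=5.65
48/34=24/17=1.41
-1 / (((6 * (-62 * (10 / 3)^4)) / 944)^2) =-2537649 / 6006250000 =-0.00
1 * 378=378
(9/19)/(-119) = -9/2261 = -0.00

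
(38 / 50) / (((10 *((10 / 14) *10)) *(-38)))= -7 / 25000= -0.00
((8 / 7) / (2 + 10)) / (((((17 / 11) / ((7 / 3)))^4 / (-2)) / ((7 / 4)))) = -35153041 / 20295603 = -1.73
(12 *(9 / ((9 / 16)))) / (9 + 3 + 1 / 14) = 2688 / 169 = 15.91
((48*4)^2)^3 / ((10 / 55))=275530741972992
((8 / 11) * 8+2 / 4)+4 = 227 / 22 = 10.32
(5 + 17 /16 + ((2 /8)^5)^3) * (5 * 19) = 575.94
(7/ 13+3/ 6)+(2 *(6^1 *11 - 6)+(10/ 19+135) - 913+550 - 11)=-58013/ 494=-117.44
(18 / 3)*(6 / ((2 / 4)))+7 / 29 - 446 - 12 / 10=-54369 / 145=-374.96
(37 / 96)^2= 1369 / 9216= 0.15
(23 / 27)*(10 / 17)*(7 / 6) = 805 / 1377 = 0.58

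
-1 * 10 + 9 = -1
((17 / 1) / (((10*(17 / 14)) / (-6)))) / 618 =-7 / 515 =-0.01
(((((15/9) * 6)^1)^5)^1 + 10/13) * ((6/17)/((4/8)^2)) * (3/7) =93600720/1547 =60504.67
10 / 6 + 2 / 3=7 / 3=2.33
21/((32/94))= 987/16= 61.69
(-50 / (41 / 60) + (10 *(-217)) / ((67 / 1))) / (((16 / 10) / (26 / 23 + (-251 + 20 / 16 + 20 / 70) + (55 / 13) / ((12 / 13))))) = 16081.26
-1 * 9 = -9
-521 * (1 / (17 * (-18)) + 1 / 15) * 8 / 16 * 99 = -1635.02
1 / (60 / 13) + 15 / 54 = 89 / 180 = 0.49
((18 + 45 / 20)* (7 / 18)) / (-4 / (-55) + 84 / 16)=3465 / 2342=1.48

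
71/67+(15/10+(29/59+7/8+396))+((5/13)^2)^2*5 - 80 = 289060372667/903213064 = 320.04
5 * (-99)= -495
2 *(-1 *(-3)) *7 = 42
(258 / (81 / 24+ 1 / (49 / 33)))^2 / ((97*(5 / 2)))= 16.75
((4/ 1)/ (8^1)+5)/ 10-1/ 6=23/ 60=0.38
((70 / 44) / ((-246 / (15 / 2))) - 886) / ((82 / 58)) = -92709027 / 147928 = -626.72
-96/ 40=-12/ 5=-2.40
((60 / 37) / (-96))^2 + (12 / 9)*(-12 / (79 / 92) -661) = -18687785947 / 20764992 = -899.97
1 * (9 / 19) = 9 / 19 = 0.47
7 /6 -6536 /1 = -39209 /6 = -6534.83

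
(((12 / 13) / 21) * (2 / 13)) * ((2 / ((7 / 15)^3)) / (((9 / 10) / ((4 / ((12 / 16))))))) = 0.79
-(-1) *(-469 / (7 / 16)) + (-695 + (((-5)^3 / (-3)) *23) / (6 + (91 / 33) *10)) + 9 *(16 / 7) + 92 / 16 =-1712.14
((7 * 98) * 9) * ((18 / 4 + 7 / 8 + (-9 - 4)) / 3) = -15692.25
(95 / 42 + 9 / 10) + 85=9257 / 105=88.16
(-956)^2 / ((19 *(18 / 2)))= 913936 / 171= 5344.65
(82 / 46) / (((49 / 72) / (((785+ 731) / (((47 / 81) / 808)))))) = 292894983936 / 52969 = 5529554.72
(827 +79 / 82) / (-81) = -22631 / 2214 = -10.22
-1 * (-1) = 1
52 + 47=99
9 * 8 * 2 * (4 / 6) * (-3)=-288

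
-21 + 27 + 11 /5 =41 /5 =8.20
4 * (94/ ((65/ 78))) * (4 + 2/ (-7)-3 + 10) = 33840/ 7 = 4834.29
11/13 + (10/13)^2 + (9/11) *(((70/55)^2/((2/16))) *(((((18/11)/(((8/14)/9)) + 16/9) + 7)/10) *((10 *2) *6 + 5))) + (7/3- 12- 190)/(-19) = 647498574962/141036753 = 4590.99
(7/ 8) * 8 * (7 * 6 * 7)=2058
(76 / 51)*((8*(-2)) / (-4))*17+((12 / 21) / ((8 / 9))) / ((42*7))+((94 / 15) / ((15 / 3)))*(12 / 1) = 11975041 / 102900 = 116.38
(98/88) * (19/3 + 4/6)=343/44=7.80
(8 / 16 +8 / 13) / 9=29 / 234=0.12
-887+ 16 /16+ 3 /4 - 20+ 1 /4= -905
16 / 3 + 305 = 931 / 3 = 310.33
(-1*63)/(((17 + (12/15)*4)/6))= -1890/101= -18.71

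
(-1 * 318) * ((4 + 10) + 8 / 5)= -24804 / 5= -4960.80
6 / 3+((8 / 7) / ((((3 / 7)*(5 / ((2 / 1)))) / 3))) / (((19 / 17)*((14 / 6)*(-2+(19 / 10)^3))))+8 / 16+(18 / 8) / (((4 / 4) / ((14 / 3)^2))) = 66889841 / 1292494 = 51.75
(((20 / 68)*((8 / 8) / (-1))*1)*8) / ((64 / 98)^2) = -12005 / 2176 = -5.52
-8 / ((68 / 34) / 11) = -44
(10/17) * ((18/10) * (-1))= -18/17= -1.06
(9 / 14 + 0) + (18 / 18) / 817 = 7367 / 11438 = 0.64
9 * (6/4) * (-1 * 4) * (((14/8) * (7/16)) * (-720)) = 59535/2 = 29767.50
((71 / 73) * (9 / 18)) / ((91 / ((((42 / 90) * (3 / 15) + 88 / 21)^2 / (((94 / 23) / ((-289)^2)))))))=53066131491061 / 26478742500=2004.10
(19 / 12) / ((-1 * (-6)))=19 / 72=0.26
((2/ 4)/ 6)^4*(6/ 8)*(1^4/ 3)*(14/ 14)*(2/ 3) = 1/ 124416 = 0.00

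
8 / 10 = 0.80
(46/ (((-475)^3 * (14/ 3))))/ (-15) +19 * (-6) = -427615781227/ 3751015625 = -114.00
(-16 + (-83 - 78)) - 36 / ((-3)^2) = -181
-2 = -2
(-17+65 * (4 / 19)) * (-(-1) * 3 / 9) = -1.11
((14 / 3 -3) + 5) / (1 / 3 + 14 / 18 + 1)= 60 / 19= 3.16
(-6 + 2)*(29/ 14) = -58/ 7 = -8.29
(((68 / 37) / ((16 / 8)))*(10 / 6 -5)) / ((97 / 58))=-19720 / 10767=-1.83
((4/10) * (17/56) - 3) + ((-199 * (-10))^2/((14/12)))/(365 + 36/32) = 3800515613/410060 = 9268.19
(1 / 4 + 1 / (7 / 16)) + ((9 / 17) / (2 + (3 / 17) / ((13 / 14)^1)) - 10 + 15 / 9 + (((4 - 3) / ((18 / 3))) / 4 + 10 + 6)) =213155 / 20328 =10.49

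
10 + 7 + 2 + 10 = 29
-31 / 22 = -1.41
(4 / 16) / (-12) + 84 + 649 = 35183 / 48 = 732.98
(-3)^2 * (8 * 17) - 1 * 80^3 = -510776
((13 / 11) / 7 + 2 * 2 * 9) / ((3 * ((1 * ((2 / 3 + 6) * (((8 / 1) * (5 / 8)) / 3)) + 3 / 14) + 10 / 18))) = 1.01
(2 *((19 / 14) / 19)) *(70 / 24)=0.42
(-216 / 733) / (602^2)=-54 / 66410533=-0.00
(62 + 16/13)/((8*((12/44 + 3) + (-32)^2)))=4521/587600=0.01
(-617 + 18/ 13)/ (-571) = 1.08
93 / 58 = 1.60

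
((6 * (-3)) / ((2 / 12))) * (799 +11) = -87480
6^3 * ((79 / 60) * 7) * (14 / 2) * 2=139356 / 5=27871.20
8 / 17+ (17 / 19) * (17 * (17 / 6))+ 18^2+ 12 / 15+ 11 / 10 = 1790068 / 4845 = 369.47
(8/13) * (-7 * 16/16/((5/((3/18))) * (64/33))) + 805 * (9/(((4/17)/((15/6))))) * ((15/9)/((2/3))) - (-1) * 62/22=275200721/1430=192448.06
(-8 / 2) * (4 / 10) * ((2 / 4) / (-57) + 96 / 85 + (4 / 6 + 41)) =-552812 / 8075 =-68.46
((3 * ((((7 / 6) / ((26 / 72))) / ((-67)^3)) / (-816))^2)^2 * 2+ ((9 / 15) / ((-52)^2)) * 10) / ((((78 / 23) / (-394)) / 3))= -401916008556742400638789270948720491 / 519684820598345062431204312842921984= -0.77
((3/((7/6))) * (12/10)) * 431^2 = 573205.37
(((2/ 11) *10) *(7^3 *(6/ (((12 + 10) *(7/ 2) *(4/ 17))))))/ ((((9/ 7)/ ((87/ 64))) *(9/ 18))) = 845495/ 1936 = 436.72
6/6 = 1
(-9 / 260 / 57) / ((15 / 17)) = -17 / 24700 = -0.00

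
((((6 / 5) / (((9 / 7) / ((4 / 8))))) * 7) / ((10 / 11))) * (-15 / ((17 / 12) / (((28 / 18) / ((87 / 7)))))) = -105644 / 22185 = -4.76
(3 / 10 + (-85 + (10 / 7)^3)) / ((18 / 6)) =-93507 / 3430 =-27.26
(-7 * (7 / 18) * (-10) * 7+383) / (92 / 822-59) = -707194 / 72609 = -9.74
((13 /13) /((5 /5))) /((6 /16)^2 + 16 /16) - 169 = -12273 /73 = -168.12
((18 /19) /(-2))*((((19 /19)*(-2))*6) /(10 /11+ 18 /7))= 2079 /1273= 1.63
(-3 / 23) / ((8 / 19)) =-57 / 184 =-0.31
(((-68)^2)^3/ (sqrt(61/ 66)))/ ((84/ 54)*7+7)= 889807343616*sqrt(4026)/ 9821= 5748799471.18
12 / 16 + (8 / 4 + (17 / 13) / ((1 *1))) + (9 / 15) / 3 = 1107 / 260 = 4.26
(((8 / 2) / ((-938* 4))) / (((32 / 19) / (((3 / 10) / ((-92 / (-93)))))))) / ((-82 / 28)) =5301 / 80871680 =0.00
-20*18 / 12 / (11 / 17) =-510 / 11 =-46.36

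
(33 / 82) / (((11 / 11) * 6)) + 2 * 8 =2635 / 164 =16.07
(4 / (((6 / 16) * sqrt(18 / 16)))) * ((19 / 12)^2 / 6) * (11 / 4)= 3971 * sqrt(2) / 486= 11.56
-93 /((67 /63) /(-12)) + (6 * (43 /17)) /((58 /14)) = 34782846 /33031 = 1053.04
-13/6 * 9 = -39/2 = -19.50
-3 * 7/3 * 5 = -35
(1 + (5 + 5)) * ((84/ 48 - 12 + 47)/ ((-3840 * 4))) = -539/ 20480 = -0.03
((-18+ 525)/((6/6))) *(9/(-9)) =-507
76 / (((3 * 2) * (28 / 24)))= 76 / 7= 10.86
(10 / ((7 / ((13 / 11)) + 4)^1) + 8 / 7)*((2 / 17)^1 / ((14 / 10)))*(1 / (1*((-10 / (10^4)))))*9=-58260000 / 35819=-1626.51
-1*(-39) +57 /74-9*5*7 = -20367 /74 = -275.23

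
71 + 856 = 927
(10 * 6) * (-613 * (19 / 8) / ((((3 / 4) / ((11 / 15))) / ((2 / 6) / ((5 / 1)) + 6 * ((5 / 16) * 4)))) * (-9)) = 29082559 / 5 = 5816511.80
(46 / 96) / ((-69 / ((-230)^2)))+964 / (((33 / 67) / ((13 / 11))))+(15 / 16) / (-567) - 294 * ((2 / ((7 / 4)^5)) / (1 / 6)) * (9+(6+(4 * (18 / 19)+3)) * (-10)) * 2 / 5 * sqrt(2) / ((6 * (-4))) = 711941647 / 365904 - 13879296 * sqrt(2) / 32585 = 1343.33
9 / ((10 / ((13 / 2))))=117 / 20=5.85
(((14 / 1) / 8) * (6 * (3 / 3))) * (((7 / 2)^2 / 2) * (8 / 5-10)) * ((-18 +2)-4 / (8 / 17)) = 1058841 / 80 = 13235.51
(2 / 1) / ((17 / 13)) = 26 / 17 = 1.53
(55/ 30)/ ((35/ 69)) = 253/ 70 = 3.61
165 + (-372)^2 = 138549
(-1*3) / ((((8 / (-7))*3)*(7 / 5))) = 5 / 8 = 0.62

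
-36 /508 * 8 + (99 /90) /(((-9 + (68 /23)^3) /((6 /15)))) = -351874901 /650649575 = -0.54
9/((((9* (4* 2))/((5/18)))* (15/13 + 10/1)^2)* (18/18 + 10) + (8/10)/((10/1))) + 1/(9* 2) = 374836697/6743980521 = 0.06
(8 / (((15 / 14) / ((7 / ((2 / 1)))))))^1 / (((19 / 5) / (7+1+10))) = 2352 / 19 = 123.79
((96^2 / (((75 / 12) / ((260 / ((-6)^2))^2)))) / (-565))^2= 479174066176 / 25857225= 18531.53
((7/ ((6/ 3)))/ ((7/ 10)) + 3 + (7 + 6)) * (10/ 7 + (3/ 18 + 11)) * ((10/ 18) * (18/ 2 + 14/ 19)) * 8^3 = 125267200/ 171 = 732556.73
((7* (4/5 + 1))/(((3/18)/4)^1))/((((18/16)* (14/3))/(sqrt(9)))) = 864/5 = 172.80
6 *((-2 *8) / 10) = -48 / 5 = -9.60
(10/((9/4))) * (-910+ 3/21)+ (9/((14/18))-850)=-102527/21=-4882.24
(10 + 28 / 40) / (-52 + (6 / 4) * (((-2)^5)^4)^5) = 107 / 19014759003423441022450548080120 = 0.00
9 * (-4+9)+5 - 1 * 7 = 43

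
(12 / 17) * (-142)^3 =-2021144.47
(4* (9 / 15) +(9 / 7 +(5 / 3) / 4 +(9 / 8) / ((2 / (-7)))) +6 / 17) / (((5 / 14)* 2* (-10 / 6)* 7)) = -14789 / 238000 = -0.06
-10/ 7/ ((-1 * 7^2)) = 10/ 343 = 0.03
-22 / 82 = -0.27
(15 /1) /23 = 15 /23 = 0.65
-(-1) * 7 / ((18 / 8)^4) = 1792 / 6561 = 0.27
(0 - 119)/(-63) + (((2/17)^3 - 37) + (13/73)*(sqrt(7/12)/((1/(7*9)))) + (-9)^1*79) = -32990723/44217 + 273*sqrt(21)/146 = -737.54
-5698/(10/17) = -48433/5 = -9686.60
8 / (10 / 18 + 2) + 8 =11.13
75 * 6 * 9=4050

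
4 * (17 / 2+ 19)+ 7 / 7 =111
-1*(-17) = 17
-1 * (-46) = 46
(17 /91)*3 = 51 /91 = 0.56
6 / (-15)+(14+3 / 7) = 491 / 35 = 14.03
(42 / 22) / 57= 7 / 209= 0.03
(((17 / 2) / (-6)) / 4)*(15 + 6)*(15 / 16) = -1785 / 256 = -6.97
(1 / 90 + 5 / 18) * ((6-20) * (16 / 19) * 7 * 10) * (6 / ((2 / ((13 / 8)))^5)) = -236513641 / 466944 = -506.51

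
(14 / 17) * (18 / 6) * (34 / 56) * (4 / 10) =3 / 5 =0.60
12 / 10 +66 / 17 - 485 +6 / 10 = -40742 / 85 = -479.32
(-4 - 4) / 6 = -4 / 3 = -1.33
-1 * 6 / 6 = -1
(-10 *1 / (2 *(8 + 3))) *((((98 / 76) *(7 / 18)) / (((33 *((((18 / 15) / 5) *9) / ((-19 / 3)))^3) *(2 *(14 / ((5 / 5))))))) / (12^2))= 1381953125 / 32001965512704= 0.00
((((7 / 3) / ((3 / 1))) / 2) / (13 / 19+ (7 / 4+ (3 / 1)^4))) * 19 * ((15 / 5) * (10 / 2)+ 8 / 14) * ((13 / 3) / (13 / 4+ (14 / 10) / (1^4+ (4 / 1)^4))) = 5258600360 / 2864806731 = 1.84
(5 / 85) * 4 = 4 / 17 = 0.24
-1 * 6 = -6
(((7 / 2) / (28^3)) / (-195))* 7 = -1 / 174720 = -0.00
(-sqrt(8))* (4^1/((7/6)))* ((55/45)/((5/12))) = -704* sqrt(2)/35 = -28.45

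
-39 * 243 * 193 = -1829061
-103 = -103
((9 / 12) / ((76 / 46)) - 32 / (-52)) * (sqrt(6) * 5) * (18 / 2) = 95085 * sqrt(6) / 1976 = 117.87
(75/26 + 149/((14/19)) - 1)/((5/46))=854358/455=1877.71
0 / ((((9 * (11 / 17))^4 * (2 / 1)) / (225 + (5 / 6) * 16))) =0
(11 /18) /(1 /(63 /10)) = 77 /20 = 3.85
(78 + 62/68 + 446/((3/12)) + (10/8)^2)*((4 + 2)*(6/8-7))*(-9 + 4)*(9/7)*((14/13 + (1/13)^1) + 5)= 8557936875/3094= 2765978.30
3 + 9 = 12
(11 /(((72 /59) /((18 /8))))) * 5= 101.41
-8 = -8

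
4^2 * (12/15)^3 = 1024/125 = 8.19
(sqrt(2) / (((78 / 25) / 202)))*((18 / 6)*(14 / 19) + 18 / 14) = 391375*sqrt(2) / 1729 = 320.12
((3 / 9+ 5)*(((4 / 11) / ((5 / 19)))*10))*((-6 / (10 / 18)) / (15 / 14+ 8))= -87.74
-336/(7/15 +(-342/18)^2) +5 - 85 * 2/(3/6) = -910705/2711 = -335.93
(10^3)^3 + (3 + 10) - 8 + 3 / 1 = 1000000008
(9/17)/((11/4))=36/187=0.19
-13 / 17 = -0.76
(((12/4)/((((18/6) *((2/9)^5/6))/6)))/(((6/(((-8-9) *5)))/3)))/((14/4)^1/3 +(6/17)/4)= -2303796735/1024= -2249801.50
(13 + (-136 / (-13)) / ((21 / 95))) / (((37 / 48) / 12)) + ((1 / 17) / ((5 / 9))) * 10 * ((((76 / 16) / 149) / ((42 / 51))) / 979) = 263572071069 / 280655804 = 939.13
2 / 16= 1 / 8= 0.12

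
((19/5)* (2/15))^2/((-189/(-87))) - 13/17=-3894983/6024375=-0.65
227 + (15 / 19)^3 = 1560368 / 6859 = 227.49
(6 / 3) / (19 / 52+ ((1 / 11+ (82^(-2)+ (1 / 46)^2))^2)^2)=3808532036742892770529546698656 / 695923162906938927568739219369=5.47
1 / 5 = 0.20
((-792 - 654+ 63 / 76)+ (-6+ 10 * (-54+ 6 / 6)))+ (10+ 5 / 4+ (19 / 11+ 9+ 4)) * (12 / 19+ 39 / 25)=-1924.24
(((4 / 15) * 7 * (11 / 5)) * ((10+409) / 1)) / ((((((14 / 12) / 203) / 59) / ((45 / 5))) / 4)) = 15898173984 / 25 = 635926959.36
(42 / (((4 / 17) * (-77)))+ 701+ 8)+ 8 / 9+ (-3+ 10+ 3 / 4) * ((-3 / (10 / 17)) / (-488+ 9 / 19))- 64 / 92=706.96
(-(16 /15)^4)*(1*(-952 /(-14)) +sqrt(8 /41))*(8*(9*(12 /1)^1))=-142606336 /1875-4194304*sqrt(82) /76875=-76550.77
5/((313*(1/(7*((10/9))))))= 350/2817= 0.12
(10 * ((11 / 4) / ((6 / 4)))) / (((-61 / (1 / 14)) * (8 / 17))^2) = 15895 / 140028672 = 0.00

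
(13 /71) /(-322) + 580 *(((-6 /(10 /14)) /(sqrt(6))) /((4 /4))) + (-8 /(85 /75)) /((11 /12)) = -812 *sqrt(6) - 32923711 /4275194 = -1996.69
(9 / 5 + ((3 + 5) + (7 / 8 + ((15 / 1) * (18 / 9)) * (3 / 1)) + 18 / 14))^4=664299005691250801 / 6146560000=108076551.06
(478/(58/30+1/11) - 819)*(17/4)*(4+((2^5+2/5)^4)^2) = -196241775707643408348954/65234375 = -3008257160548306.14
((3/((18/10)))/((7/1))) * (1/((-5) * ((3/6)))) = -2/21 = -0.10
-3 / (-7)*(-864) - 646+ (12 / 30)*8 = -35458 / 35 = -1013.09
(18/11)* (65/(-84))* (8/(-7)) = 780/539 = 1.45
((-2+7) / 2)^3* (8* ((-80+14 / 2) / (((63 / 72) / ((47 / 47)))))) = -73000 / 7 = -10428.57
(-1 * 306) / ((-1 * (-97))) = -306 / 97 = -3.15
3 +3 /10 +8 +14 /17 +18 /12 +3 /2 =2571 /170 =15.12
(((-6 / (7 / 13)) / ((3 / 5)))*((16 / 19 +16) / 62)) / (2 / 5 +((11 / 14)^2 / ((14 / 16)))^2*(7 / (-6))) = 11704875 / 419368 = 27.91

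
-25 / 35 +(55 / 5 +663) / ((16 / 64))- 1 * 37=18608 / 7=2658.29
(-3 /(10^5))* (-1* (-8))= -3 /12500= -0.00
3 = 3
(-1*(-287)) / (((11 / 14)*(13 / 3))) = 12054 / 143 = 84.29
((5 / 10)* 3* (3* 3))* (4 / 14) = 27 / 7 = 3.86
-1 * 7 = -7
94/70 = 47/35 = 1.34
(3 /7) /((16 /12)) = 0.32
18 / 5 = 3.60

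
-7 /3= -2.33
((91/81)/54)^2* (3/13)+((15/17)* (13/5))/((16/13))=808365077/433655856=1.86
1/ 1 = 1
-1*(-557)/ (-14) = -557/ 14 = -39.79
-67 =-67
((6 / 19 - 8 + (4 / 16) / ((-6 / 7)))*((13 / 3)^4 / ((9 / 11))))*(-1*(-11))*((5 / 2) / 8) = -62845195985 / 5318784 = -11815.71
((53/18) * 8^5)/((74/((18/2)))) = 434176/37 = 11734.49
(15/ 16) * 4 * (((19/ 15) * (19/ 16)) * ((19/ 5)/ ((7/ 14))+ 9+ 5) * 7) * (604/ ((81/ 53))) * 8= 40447162/ 15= 2696477.47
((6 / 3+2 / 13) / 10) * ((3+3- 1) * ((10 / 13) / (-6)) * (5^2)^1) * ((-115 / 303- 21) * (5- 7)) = -22673000 / 153621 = -147.59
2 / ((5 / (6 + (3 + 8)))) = 34 / 5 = 6.80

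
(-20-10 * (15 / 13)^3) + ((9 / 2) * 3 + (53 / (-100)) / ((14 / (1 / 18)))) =-1210485041 / 55364400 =-21.86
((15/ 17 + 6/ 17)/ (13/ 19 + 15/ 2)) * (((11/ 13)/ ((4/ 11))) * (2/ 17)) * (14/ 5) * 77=52044762/ 5842135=8.91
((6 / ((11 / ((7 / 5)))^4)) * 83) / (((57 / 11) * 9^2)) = 398566 / 1280255625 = 0.00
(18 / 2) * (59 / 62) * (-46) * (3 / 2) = -36639 / 62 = -590.95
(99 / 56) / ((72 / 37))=407 / 448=0.91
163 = 163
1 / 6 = 0.17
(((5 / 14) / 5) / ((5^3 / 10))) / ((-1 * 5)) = -1 / 875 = -0.00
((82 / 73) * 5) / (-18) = -205 / 657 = -0.31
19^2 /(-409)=-361 /409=-0.88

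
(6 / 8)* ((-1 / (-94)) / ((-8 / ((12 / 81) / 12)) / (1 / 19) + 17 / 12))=-9 / 13886338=-0.00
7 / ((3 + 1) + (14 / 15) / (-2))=105 / 53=1.98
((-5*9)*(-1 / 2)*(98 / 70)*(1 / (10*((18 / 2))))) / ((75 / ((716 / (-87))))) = -1253 / 32625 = -0.04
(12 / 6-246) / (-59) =244 / 59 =4.14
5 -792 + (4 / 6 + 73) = -2140 / 3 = -713.33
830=830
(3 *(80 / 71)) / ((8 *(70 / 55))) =165 / 497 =0.33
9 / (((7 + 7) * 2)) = 9 / 28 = 0.32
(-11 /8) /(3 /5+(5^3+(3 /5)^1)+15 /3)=-55 /5248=-0.01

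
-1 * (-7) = 7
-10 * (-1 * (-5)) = -50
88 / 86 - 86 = -3654 / 43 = -84.98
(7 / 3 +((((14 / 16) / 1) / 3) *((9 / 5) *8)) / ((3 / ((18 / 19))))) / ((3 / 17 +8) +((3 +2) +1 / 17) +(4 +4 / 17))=17731 / 84645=0.21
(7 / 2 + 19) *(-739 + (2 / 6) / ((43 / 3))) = -714960 / 43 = -16626.98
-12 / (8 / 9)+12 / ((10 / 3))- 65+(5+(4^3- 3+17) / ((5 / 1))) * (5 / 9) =-5711 / 90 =-63.46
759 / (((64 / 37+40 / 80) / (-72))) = -122544 / 5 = -24508.80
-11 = -11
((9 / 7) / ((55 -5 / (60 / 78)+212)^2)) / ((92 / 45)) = 0.00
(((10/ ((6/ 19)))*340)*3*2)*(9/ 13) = 581400/ 13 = 44723.08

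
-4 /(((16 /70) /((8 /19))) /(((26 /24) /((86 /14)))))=-3185 /2451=-1.30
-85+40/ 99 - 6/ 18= -8408/ 99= -84.93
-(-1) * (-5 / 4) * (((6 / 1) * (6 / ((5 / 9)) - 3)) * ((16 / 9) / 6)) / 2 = -26 / 3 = -8.67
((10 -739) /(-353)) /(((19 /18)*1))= 13122 /6707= 1.96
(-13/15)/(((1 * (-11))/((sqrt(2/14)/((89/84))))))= 52 * sqrt(7)/4895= 0.03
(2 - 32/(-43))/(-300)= -0.01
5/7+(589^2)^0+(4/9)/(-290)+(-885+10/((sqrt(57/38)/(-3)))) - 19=-8242394/9135 - 10* sqrt(6)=-926.78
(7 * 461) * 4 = 12908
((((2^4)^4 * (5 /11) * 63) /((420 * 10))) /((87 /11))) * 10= 16384 /29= 564.97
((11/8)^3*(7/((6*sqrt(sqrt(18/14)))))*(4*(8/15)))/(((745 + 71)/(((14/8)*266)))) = 8674127*sqrt(3)*7^(1/4)/7050240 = 3.47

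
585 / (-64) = -9.14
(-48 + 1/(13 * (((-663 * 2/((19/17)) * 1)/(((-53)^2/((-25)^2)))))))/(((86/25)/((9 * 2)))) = -26374300113/105008150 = -251.16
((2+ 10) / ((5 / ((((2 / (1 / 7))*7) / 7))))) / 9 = 56 / 15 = 3.73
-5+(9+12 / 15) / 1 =24 / 5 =4.80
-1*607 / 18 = -607 / 18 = -33.72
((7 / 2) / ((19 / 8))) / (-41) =-0.04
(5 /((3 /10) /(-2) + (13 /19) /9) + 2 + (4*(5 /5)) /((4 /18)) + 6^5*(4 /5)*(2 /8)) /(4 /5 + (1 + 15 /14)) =26699792 /50853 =525.04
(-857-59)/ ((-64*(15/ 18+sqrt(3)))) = -3435/ 664+2061*sqrt(3)/ 332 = 5.58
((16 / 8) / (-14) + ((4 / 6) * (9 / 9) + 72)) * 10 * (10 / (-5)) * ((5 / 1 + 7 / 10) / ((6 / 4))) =-115748 / 21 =-5511.81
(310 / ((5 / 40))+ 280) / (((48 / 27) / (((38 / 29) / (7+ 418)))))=11799 / 2465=4.79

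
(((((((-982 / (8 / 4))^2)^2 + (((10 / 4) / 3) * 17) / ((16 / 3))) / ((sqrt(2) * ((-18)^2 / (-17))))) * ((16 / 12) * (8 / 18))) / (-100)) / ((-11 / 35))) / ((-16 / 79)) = 5828123483167279 * sqrt(2) / 41057280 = 200749082.09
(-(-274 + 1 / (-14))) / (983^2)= 3837 / 13528046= 0.00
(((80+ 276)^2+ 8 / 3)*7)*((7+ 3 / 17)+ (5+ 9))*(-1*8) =-2555051520 / 17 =-150297148.24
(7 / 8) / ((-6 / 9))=-21 / 16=-1.31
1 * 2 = 2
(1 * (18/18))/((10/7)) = 7/10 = 0.70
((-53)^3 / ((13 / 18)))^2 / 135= 265972333548 / 845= 314760158.04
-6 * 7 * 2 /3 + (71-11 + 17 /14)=465 /14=33.21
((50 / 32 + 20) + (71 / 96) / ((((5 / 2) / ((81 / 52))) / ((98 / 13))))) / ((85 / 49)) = 33172167 / 2298400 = 14.43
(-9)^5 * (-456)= 26926344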